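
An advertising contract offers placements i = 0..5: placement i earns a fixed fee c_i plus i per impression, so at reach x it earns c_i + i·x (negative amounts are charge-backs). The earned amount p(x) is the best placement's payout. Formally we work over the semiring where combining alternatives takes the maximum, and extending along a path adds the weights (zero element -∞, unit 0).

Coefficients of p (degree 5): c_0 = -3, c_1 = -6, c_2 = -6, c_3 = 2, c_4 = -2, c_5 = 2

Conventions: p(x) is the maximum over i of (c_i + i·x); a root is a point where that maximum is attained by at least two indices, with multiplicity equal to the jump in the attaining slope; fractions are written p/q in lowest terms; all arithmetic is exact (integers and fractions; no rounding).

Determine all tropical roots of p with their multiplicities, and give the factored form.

hull edge (i=0, c=-3) to (i=3, c=2): slope 5/3, span 3
hull edge (i=3, c=2) to (i=5, c=2): slope 0, span 2
Factored form: p(x) = 2 ⊗ (x ⊕ (-5/3)) ⊗ (x ⊕ (-5/3)) ⊗ (x ⊕ (-5/3)) ⊗ (x ⊕ 0) ⊗ (x ⊕ 0)
Answer: roots = -5/3 (mult 3), 0 (mult 2)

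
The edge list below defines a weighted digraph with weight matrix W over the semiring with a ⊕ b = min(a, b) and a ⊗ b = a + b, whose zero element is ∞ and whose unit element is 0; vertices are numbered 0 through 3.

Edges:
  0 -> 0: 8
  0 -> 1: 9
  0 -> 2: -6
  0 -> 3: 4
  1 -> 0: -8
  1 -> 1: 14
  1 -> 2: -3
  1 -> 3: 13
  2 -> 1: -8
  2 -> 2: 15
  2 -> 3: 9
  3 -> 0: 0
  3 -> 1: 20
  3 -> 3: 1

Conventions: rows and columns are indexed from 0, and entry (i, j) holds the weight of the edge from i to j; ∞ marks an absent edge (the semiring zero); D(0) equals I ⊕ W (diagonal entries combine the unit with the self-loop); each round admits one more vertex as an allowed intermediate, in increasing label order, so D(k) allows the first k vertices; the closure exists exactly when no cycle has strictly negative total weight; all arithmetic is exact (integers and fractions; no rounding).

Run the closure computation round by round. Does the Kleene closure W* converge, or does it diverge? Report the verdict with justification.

D(0):
  [0, 9, -6, 4]
  [-8, 0, -3, 13]
  [∞, -8, 0, 9]
  [0, 20, ∞, 0]
D(1):
  [0, 9, -6, 4]
  [-8, 0, -14, -4]
  [∞, -8, 0, 9]
  [0, 9, -6, 0]
Detection: at round 2, diagonal entry (2, 2) turns strictly negative.
Key observation: the cycle 2->1->0->2 has total weight (-8) + (-8) + (-6), which is strictly negative.
Answer: DIVERGES — negative cycle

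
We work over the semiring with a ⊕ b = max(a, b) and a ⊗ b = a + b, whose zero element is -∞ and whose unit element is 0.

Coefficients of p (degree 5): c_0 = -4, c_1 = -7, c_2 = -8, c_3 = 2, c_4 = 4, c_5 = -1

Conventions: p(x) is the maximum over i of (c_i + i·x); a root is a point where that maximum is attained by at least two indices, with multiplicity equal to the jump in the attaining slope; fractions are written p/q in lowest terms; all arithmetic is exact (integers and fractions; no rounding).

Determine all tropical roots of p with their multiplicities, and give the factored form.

hull edge (i=0, c=-4) to (i=4, c=4): slope 2, span 4
hull edge (i=4, c=4) to (i=5, c=-1): slope -5, span 1
Factored form: p(x) = -1 ⊗ (x ⊕ (-2)) ⊗ (x ⊕ (-2)) ⊗ (x ⊕ (-2)) ⊗ (x ⊕ (-2)) ⊗ (x ⊕ 5)
Answer: roots = -2 (mult 4), 5 (mult 1)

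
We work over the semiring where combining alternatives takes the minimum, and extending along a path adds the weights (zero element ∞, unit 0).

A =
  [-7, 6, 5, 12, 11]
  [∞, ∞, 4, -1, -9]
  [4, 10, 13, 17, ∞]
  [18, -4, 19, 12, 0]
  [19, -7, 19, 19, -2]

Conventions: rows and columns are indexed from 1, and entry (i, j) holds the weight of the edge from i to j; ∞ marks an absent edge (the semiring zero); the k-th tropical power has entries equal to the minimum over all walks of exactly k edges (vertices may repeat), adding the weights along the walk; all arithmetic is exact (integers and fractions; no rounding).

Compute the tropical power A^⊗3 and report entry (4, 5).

A^⊗2:
  [-14, -1, -2, 5, -3]
  [8, -16, 10, 10, -11]
  [-3, 10, 9, 9, 1]
  [11, -7, 0, -5, -13]
  [12, -9, -3, -8, -16]
A^⊗3:
  [-21, -10, -9, -2, -10]
  [1, -18, -12, -17, -25]
  [-10, -6, 2, 9, -1]
  [4, -20, -3, -8, -16]
  [1, -23, -5, -10, -18]
Key observation: the optimum is the walk 4->5->2->5, with weight 0 + (-7) + (-9) = -16.
Optimal value attained by: walk 4->5->2->5.
Answer: (A^⊗3)[4][5] = -16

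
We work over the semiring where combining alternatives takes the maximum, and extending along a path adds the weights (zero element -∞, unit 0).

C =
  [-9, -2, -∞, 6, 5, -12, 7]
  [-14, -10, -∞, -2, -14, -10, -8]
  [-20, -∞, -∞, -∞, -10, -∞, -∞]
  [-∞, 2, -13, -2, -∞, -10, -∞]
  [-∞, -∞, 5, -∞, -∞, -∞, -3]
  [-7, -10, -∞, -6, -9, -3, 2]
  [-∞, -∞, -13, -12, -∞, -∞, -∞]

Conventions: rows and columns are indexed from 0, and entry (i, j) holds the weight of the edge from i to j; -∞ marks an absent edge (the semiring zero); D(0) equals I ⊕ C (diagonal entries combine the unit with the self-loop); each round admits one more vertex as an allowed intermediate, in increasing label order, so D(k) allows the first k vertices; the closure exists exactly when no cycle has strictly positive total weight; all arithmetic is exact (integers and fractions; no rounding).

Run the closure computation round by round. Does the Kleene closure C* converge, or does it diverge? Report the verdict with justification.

D(0):
  [0, -2, -∞, 6, 5, -12, 7]
  [-14, 0, -∞, -2, -14, -10, -8]
  [-20, -∞, 0, -∞, -10, -∞, -∞]
  [-∞, 2, -13, 0, -∞, -10, -∞]
  [-∞, -∞, 5, -∞, 0, -∞, -3]
  [-7, -10, -∞, -6, -9, 0, 2]
  [-∞, -∞, -13, -12, -∞, -∞, 0]
D(1):
  [0, -2, -∞, 6, 5, -12, 7]
  [-14, 0, -∞, -2, -9, -10, -7]
  [-20, -22, 0, -14, -10, -32, -13]
  [-∞, 2, -13, 0, -∞, -10, -∞]
  [-∞, -∞, 5, -∞, 0, -∞, -3]
  [-7, -9, -∞, -1, -2, 0, 2]
  [-∞, -∞, -13, -12, -∞, -∞, 0]
D(2):
  [0, -2, -∞, 6, 5, -12, 7]
  [-14, 0, -∞, -2, -9, -10, -7]
  [-20, -22, 0, -14, -10, -32, -13]
  [-12, 2, -13, 0, -7, -8, -5]
  [-∞, -∞, 5, -∞, 0, -∞, -3]
  [-7, -9, -∞, -1, -2, 0, 2]
  [-∞, -∞, -13, -12, -∞, -∞, 0]
D(3):
  [0, -2, -∞, 6, 5, -12, 7]
  [-14, 0, -∞, -2, -9, -10, -7]
  [-20, -22, 0, -14, -10, -32, -13]
  [-12, 2, -13, 0, -7, -8, -5]
  [-15, -17, 5, -9, 0, -27, -3]
  [-7, -9, -∞, -1, -2, 0, 2]
  [-33, -35, -13, -12, -23, -45, 0]
D(4):
  [0, 8, -7, 6, 5, -2, 7]
  [-14, 0, -15, -2, -9, -10, -7]
  [-20, -12, 0, -14, -10, -22, -13]
  [-12, 2, -13, 0, -7, -8, -5]
  [-15, -7, 5, -9, 0, -17, -3]
  [-7, 1, -14, -1, -2, 0, 2]
  [-24, -10, -13, -12, -19, -20, 0]
D(5):
  [0, 8, 10, 6, 5, -2, 7]
  [-14, 0, -4, -2, -9, -10, -7]
  [-20, -12, 0, -14, -10, -22, -13]
  [-12, 2, -2, 0, -7, -8, -5]
  [-15, -7, 5, -9, 0, -17, -3]
  [-7, 1, 3, -1, -2, 0, 2]
  [-24, -10, -13, -12, -19, -20, 0]
D(6):
  [0, 8, 10, 6, 5, -2, 7]
  [-14, 0, -4, -2, -9, -10, -7]
  [-20, -12, 0, -14, -10, -22, -13]
  [-12, 2, -2, 0, -7, -8, -5]
  [-15, -7, 5, -9, 0, -17, -3]
  [-7, 1, 3, -1, -2, 0, 2]
  [-24, -10, -13, -12, -19, -20, 0]
D(7):
  [0, 8, 10, 6, 5, -2, 7]
  [-14, 0, -4, -2, -9, -10, -7]
  [-20, -12, 0, -14, -10, -22, -13]
  [-12, 2, -2, 0, -7, -8, -5]
  [-15, -7, 5, -9, 0, -17, -3]
  [-7, 1, 3, -1, -2, 0, 2]
  [-24, -10, -13, -12, -19, -20, 0]
Key observation: every diagonal entry stays at the unit through all rounds, so no improving cycle exists.
Answer: CONVERGES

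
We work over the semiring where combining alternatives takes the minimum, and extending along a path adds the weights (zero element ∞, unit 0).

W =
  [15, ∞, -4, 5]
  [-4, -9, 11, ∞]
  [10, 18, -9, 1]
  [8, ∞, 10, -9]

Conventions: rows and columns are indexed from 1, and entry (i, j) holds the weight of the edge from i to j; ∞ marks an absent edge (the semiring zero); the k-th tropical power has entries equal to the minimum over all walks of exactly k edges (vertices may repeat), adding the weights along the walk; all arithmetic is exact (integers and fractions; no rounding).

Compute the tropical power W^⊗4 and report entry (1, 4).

W^⊗2:
  [6, 14, -13, -4]
  [-13, -18, -8, 1]
  [1, 9, -18, -8]
  [-1, 28, 1, -18]
W^⊗3:
  [-3, 5, -22, -13]
  [-22, -27, -17, -8]
  [-8, 0, -27, -17]
  [-10, 19, -8, -27]
W^⊗4:
  [-12, -4, -31, -22]
  [-31, -36, -26, -17]
  [-17, -9, -36, -26]
  [-19, 10, -17, -36]
Key observation: the optimum is the walk 1->4->4->4->4, with weight 5 + (-9) + (-9) + (-9) = -22.
Optimal value attained by: walk 1->4->4->4->4.
Answer: (W^⊗4)[1][4] = -22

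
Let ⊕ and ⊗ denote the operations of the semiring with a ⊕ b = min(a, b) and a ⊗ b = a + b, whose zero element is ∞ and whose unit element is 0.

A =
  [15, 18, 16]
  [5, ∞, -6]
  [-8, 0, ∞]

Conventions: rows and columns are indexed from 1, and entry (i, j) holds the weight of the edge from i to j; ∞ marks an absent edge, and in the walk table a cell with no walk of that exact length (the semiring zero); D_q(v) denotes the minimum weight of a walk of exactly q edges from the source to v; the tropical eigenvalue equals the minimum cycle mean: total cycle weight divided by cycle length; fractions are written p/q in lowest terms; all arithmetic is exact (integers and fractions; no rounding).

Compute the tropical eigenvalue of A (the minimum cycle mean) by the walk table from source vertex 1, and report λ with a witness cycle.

q=0: [0, ∞, ∞]
q=1: [15, 18, 16]
q=2: [8, 16, 12]
q=3: [4, 12, 10]
Optimal cycle mean attained by: cycle 2->3->2, total (-6) + 0, length 2.
Answer: λ = -3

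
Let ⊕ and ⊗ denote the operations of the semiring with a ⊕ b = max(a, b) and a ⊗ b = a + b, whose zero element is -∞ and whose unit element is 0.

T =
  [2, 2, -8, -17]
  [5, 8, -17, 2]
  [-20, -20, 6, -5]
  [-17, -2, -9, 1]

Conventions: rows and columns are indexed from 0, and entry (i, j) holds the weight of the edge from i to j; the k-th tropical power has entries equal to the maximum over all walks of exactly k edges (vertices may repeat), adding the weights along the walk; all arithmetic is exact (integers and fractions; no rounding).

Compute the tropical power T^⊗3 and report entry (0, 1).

T^⊗2:
  [7, 10, -2, 4]
  [13, 16, -3, 10]
  [-14, -7, 12, 1]
  [3, 6, -3, 2]
T^⊗3:
  [15, 18, 4, 12]
  [21, 24, 5, 18]
  [-2, 1, 18, 7]
  [11, 14, 3, 8]
Key observation: the optimum is the walk 0->1->1->1, with weight 2 + 8 + 8 = 18.
Optimal value attained by: walk 0->1->1->1.
Answer: (T^⊗3)[0][1] = 18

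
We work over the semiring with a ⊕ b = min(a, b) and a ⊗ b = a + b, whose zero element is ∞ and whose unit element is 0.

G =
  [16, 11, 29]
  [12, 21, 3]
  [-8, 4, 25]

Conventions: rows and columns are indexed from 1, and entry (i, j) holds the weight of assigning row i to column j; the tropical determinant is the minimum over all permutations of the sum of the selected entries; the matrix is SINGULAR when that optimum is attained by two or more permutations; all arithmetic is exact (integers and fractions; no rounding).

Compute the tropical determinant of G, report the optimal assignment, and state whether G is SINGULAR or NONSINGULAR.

σ = (1, 2, 3): 16 + 21 + 25 = 62
σ = (1, 3, 2): 16 + 3 + 4 = 23
σ = (2, 1, 3): 11 + 12 + 25 = 48
σ = (2, 3, 1): 11 + 3 + (-8) = 6
σ = (3, 1, 2): 29 + 12 + 4 = 45
σ = (3, 2, 1): 29 + 21 + (-8) = 42
Optimal value attained by: σ = (2, 3, 1).
Answer: det⊕(G) = 6; verdict: NONSINGULAR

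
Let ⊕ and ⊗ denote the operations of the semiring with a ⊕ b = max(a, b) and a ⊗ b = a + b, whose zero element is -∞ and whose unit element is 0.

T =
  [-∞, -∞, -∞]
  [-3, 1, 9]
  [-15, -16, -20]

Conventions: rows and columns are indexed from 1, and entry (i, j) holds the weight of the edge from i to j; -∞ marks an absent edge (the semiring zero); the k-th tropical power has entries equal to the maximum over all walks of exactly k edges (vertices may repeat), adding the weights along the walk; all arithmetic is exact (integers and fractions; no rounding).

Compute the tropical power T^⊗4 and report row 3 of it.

T^⊗2:
  [-∞, -∞, -∞]
  [-2, 2, 10]
  [-19, -15, -7]
T^⊗3:
  [-∞, -∞, -∞]
  [-1, 3, 11]
  [-18, -14, -6]
T^⊗4:
  [-∞, -∞, -∞]
  [0, 4, 12]
  [-17, -13, -5]
Answer: row 3 of T^⊗4 = [-17, -13, -5]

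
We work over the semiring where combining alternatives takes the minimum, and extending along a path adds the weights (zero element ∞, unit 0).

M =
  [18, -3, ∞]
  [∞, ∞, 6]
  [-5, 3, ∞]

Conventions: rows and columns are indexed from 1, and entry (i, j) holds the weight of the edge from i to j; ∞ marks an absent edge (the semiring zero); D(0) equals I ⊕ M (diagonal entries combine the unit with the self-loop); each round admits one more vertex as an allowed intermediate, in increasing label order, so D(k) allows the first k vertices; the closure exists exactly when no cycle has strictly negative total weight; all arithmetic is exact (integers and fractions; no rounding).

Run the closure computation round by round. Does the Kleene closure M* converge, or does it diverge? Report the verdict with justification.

D(0):
  [0, -3, ∞]
  [∞, 0, 6]
  [-5, 3, 0]
D(1):
  [0, -3, ∞]
  [∞, 0, 6]
  [-5, -8, 0]
Detection: at round 2, diagonal entry (3, 3) turns strictly negative.
Key observation: the cycle 3->1->2->3 has total weight (-5) + (-3) + 6, which is strictly negative.
Answer: DIVERGES — negative cycle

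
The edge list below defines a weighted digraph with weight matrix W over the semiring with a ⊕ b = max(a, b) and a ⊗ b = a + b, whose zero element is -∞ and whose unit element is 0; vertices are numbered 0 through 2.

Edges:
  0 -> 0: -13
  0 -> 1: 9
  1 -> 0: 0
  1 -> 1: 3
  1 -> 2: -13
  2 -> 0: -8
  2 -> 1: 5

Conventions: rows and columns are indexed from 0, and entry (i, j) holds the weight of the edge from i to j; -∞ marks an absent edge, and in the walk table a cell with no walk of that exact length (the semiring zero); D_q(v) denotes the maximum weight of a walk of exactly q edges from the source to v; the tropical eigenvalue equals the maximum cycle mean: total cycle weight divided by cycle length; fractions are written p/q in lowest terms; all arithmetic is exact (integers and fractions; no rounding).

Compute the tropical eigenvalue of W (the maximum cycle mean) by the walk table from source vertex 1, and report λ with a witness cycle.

q=0: [-∞, 0, -∞]
q=1: [0, 3, -13]
q=2: [3, 9, -10]
q=3: [9, 12, -4]
Optimal cycle mean attained by: cycle 0->1->0, total 9 + 0, length 2.
Answer: λ = 9/2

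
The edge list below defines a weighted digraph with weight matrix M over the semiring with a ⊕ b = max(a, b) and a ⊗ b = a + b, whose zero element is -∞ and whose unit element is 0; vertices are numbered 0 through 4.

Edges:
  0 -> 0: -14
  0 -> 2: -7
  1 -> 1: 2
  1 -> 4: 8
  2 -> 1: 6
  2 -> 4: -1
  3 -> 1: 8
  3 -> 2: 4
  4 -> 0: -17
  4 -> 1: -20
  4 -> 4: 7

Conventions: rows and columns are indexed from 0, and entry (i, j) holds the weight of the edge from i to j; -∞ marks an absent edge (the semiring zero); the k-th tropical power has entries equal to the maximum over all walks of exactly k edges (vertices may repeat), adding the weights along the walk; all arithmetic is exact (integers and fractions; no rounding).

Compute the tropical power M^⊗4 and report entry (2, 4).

M^⊗2:
  [-28, -1, -21, -∞, -8]
  [-9, 4, -∞, -∞, 15]
  [-18, 8, -∞, -∞, 14]
  [-∞, 10, -∞, -∞, 16]
  [-10, -13, -24, -∞, 14]
M^⊗3:
  [-25, 1, -35, -∞, 7]
  [-2, 6, -16, -∞, 22]
  [-3, 10, -25, -∞, 21]
  [-1, 12, -∞, -∞, 23]
  [-3, -6, -17, -∞, 21]
M^⊗4:
  [-10, 3, -32, -∞, 14]
  [5, 8, -9, -∞, 29]
  [4, 12, -10, -∞, 28]
  [6, 14, -8, -∞, 30]
  [4, 1, -10, -∞, 28]
Key observation: the optimum is the walk 2->1->4->4->4, with weight 6 + 8 + 7 + 7 = 28.
Optimal value attained by: walk 2->1->4->4->4.
Answer: (M^⊗4)[2][4] = 28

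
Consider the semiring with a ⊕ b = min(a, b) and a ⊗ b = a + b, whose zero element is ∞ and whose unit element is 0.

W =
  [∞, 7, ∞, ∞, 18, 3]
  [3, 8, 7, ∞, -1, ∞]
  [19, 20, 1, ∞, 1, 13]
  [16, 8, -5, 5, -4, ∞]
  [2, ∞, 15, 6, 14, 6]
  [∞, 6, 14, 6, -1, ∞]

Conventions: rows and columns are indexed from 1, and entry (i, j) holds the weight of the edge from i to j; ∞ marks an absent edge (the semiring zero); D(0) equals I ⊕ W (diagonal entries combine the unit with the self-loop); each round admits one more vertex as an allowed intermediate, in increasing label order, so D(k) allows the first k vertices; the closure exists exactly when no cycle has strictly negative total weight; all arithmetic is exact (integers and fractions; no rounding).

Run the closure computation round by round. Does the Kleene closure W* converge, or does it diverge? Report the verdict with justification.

D(0):
  [0, 7, ∞, ∞, 18, 3]
  [3, 0, 7, ∞, -1, ∞]
  [19, 20, 0, ∞, 1, 13]
  [16, 8, -5, 0, -4, ∞]
  [2, ∞, 15, 6, 0, 6]
  [∞, 6, 14, 6, -1, 0]
D(1):
  [0, 7, ∞, ∞, 18, 3]
  [3, 0, 7, ∞, -1, 6]
  [19, 20, 0, ∞, 1, 13]
  [16, 8, -5, 0, -4, 19]
  [2, 9, 15, 6, 0, 5]
  [∞, 6, 14, 6, -1, 0]
D(2):
  [0, 7, 14, ∞, 6, 3]
  [3, 0, 7, ∞, -1, 6]
  [19, 20, 0, ∞, 1, 13]
  [11, 8, -5, 0, -4, 14]
  [2, 9, 15, 6, 0, 5]
  [9, 6, 13, 6, -1, 0]
D(3):
  [0, 7, 14, ∞, 6, 3]
  [3, 0, 7, ∞, -1, 6]
  [19, 20, 0, ∞, 1, 13]
  [11, 8, -5, 0, -4, 8]
  [2, 9, 15, 6, 0, 5]
  [9, 6, 13, 6, -1, 0]
D(4):
  [0, 7, 14, ∞, 6, 3]
  [3, 0, 7, ∞, -1, 6]
  [19, 20, 0, ∞, 1, 13]
  [11, 8, -5, 0, -4, 8]
  [2, 9, 1, 6, 0, 5]
  [9, 6, 1, 6, -1, 0]
D(5):
  [0, 7, 7, 12, 6, 3]
  [1, 0, 0, 5, -1, 4]
  [3, 10, 0, 7, 1, 6]
  [-2, 5, -5, 0, -4, 1]
  [2, 9, 1, 6, 0, 5]
  [1, 6, 0, 5, -1, 0]
D(6):
  [0, 7, 3, 8, 2, 3]
  [1, 0, 0, 5, -1, 4]
  [3, 10, 0, 7, 1, 6]
  [-2, 5, -5, 0, -4, 1]
  [2, 9, 1, 6, 0, 5]
  [1, 6, 0, 5, -1, 0]
Key observation: every diagonal entry stays at the unit through all rounds, so no improving cycle exists.
Answer: CONVERGES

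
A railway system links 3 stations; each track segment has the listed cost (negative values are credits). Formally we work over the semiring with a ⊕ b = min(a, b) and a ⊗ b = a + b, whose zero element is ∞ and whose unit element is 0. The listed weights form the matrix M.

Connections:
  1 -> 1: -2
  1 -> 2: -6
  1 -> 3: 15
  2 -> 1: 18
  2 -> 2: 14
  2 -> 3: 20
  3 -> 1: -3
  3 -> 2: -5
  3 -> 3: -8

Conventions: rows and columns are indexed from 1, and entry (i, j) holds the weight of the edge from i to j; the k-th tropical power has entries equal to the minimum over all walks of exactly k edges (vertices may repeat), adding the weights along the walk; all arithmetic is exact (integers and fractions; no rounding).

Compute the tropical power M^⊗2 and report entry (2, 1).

M^⊗2:
  [-4, -8, 7]
  [16, 12, 12]
  [-11, -13, -16]
Key observation: the optimum is the walk 2->1->1, with weight 18 + (-2) = 16.
Optimal value attained by: walk 2->1->1.
Answer: (M^⊗2)[2][1] = 16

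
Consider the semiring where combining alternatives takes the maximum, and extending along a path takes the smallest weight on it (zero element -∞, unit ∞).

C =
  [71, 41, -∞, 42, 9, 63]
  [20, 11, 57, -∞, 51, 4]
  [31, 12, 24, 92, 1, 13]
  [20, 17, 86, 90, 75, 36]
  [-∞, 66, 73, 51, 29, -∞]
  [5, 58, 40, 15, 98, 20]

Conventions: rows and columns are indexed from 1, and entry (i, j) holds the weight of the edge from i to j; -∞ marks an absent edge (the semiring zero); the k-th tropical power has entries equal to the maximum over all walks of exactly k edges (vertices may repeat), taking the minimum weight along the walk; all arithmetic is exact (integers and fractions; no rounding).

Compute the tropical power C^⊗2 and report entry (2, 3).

C^⊗2:
  [71, 58, 42, 42, 63, 63]
  [31, 51, 51, 57, 29, 20]
  [31, 31, 86, 90, 75, 36]
  [31, 66, 86, 90, 75, 36]
  [31, 29, 57, 73, 51, 36]
  [31, 66, 73, 51, 51, 20]
Key observation: the optimum is the walk 2->5->3, with weight 51 min 73 = 51.
Optimal value attained by: walk 2->5->3.
Answer: (C^⊗2)[2][3] = 51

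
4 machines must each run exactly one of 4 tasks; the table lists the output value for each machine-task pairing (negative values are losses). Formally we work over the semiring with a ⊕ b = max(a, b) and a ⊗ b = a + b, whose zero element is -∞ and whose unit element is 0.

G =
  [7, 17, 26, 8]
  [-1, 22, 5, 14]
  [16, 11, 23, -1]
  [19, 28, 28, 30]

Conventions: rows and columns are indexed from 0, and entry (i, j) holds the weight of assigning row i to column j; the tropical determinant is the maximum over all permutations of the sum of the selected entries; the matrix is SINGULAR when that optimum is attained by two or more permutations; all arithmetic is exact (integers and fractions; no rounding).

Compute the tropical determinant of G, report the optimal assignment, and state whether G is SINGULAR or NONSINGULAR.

σ = (0, 1, 2, 3): 7 + 22 + 23 + 30 = 82
σ = (0, 1, 3, 2): 7 + 22 + (-1) + 28 = 56
σ = (0, 2, 1, 3): 7 + 5 + 11 + 30 = 53
σ = (0, 2, 3, 1): 7 + 5 + (-1) + 28 = 39
σ = (0, 3, 1, 2): 7 + 14 + 11 + 28 = 60
σ = (0, 3, 2, 1): 7 + 14 + 23 + 28 = 72
σ = (1, 0, 2, 3): 17 + (-1) + 23 + 30 = 69
σ = (1, 0, 3, 2): 17 + (-1) + (-1) + 28 = 43
σ = (1, 2, 0, 3): 17 + 5 + 16 + 30 = 68
σ = (1, 2, 3, 0): 17 + 5 + (-1) + 19 = 40
σ = (1, 3, 0, 2): 17 + 14 + 16 + 28 = 75
σ = (1, 3, 2, 0): 17 + 14 + 23 + 19 = 73
σ = (2, 0, 1, 3): 26 + (-1) + 11 + 30 = 66
σ = (2, 0, 3, 1): 26 + (-1) + (-1) + 28 = 52
σ = (2, 1, 0, 3): 26 + 22 + 16 + 30 = 94
σ = (2, 1, 3, 0): 26 + 22 + (-1) + 19 = 66
σ = (2, 3, 0, 1): 26 + 14 + 16 + 28 = 84
σ = (2, 3, 1, 0): 26 + 14 + 11 + 19 = 70
σ = (3, 0, 1, 2): 8 + (-1) + 11 + 28 = 46
σ = (3, 0, 2, 1): 8 + (-1) + 23 + 28 = 58
σ = (3, 1, 0, 2): 8 + 22 + 16 + 28 = 74
σ = (3, 1, 2, 0): 8 + 22 + 23 + 19 = 72
σ = (3, 2, 0, 1): 8 + 5 + 16 + 28 = 57
σ = (3, 2, 1, 0): 8 + 5 + 11 + 19 = 43
Optimal value attained by: σ = (2, 1, 0, 3).
Answer: det⊕(G) = 94; verdict: NONSINGULAR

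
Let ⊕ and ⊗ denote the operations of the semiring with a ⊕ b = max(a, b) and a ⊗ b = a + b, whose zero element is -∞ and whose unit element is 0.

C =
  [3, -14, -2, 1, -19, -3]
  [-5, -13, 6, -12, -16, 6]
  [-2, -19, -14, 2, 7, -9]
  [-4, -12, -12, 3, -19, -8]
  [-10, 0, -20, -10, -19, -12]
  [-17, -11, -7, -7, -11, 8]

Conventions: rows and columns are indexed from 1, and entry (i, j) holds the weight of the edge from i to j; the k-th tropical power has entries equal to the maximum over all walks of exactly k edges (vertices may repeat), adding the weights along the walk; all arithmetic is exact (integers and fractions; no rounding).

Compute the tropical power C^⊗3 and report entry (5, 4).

C^⊗2:
  [6, -11, 1, 4, 5, 5]
  [4, -5, -1, 8, 13, 14]
  [1, 7, -4, 5, -7, -1]
  [-1, -9, -6, 6, -5, 0]
  [-5, -13, 6, -7, -13, 6]
  [-9, -3, 1, 1, 0, 16]
C^⊗3:
  [9, 5, 4, 7, 8, 13]
  [7, 13, 7, 11, 6, 22]
  [4, -6, 13, 8, 3, 13]
  [2, -5, -3, 9, 1, 8]
  [4, -5, -1, 8, 13, 14]
  [-1, 5, 9, 9, 8, 24]
Key observation: the optimum is the walk 5->2->3->4, with weight 0 + 6 + 2 = 8.
Optimal value attained by: walk 5->2->3->4.
Answer: (C^⊗3)[5][4] = 8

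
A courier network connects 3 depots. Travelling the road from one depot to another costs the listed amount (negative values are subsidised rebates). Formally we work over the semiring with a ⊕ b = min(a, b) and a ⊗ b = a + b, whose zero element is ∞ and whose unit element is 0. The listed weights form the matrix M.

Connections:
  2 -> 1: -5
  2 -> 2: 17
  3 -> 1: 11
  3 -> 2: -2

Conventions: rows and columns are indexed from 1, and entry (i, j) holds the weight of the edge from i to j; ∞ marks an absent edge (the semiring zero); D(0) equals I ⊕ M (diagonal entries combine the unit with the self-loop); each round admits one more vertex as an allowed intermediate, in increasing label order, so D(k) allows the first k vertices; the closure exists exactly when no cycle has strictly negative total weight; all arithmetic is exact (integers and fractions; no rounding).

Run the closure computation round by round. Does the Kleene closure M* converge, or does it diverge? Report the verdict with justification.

D(0):
  [0, ∞, ∞]
  [-5, 0, ∞]
  [11, -2, 0]
D(1):
  [0, ∞, ∞]
  [-5, 0, ∞]
  [11, -2, 0]
D(2):
  [0, ∞, ∞]
  [-5, 0, ∞]
  [-7, -2, 0]
D(3):
  [0, ∞, ∞]
  [-5, 0, ∞]
  [-7, -2, 0]
Key observation: every diagonal entry stays at the unit through all rounds, so no improving cycle exists.
Answer: CONVERGES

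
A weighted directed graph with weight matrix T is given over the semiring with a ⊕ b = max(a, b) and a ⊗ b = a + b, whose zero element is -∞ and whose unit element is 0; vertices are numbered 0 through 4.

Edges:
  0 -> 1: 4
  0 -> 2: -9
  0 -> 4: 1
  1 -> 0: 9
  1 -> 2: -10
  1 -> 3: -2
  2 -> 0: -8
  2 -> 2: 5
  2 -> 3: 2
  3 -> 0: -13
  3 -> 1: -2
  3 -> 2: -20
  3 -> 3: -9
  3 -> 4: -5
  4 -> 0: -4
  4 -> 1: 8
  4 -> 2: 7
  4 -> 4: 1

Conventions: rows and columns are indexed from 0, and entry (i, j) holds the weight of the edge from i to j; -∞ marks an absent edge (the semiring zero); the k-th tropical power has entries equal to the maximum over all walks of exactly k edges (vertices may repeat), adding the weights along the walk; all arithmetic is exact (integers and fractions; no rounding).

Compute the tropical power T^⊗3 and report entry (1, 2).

T^⊗2:
  [13, 9, 8, 2, 2]
  [-15, 13, 0, -8, 10]
  [-3, 0, 10, 7, -3]
  [7, 3, 2, -4, -4]
  [17, 9, 12, 9, 2]
T^⊗3:
  [18, 17, 13, 10, 14]
  [22, 18, 17, 11, 11]
  [9, 5, 15, 12, 2]
  [12, 11, 7, 4, 8]
  [18, 21, 17, 14, 18]
Key observation: the optimum is the walk 1->0->4->2, with weight 9 + 1 + 7 = 17.
Optimal value attained by: walk 1->0->4->2.
Answer: (T^⊗3)[1][2] = 17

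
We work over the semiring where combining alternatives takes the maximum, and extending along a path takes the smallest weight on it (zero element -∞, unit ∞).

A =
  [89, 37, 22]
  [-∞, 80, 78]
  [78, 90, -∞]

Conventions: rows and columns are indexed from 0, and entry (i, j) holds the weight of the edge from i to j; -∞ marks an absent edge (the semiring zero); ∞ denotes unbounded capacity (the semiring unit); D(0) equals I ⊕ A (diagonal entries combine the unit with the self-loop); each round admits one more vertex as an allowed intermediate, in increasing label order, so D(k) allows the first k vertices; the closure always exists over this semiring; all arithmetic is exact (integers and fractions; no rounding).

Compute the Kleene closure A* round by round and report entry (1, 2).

D(0):
  [∞, 37, 22]
  [-∞, ∞, 78]
  [78, 90, ∞]
D(1):
  [∞, 37, 22]
  [-∞, ∞, 78]
  [78, 90, ∞]
D(2):
  [∞, 37, 37]
  [-∞, ∞, 78]
  [78, 90, ∞]
D(3):
  [∞, 37, 37]
  [78, ∞, 78]
  [78, 90, ∞]
Answer: A*[1][2] = 78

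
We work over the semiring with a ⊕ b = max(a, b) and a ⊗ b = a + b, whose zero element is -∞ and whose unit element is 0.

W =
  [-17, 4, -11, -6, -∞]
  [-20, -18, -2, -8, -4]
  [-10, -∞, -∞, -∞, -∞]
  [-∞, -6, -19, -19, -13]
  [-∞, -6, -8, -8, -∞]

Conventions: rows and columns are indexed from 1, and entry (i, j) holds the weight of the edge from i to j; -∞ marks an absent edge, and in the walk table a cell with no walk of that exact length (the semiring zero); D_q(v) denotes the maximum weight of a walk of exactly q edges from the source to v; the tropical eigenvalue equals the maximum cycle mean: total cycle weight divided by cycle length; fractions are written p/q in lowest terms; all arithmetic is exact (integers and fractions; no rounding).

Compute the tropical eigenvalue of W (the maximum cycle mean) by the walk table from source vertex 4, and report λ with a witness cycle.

q=0: [-∞, -∞, -∞, 0, -∞]
q=1: [-∞, -6, -19, -19, -13]
q=2: [-26, -19, -8, -14, -10]
q=3: [-18, -16, -18, -18, -23]
q=4: [-28, -14, -18, -24, -20]
q=5: [-28, -24, -16, -22, -18]
Optimal cycle mean attained by: cycle 1->2->3->1, total 4 + (-2) + (-10), length 3.
Answer: λ = -8/3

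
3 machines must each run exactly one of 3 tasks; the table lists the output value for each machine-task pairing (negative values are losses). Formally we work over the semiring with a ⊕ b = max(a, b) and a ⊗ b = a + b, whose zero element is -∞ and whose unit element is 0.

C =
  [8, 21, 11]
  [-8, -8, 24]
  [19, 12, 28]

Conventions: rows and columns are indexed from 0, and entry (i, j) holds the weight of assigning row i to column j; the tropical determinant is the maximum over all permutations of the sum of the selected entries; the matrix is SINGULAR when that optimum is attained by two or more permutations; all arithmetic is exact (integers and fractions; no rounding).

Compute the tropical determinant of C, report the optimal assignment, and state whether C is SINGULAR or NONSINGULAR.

σ = (0, 1, 2): 8 + (-8) + 28 = 28
σ = (0, 2, 1): 8 + 24 + 12 = 44
σ = (1, 0, 2): 21 + (-8) + 28 = 41
σ = (1, 2, 0): 21 + 24 + 19 = 64
σ = (2, 0, 1): 11 + (-8) + 12 = 15
σ = (2, 1, 0): 11 + (-8) + 19 = 22
Optimal value attained by: σ = (1, 2, 0).
Answer: det⊕(C) = 64; verdict: NONSINGULAR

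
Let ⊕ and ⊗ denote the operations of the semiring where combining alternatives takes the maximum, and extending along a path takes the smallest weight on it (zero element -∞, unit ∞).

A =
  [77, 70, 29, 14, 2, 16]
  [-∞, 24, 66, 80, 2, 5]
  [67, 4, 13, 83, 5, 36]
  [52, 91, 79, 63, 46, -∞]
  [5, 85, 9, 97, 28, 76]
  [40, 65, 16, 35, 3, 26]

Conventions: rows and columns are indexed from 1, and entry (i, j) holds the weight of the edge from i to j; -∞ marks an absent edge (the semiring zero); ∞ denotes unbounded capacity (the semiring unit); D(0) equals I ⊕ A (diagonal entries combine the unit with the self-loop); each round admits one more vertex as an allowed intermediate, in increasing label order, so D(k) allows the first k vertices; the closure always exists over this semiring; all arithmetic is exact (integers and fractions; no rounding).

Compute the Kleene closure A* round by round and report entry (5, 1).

D(0):
  [∞, 70, 29, 14, 2, 16]
  [-∞, ∞, 66, 80, 2, 5]
  [67, 4, ∞, 83, 5, 36]
  [52, 91, 79, ∞, 46, -∞]
  [5, 85, 9, 97, ∞, 76]
  [40, 65, 16, 35, 3, ∞]
D(1):
  [∞, 70, 29, 14, 2, 16]
  [-∞, ∞, 66, 80, 2, 5]
  [67, 67, ∞, 83, 5, 36]
  [52, 91, 79, ∞, 46, 16]
  [5, 85, 9, 97, ∞, 76]
  [40, 65, 29, 35, 3, ∞]
D(2):
  [∞, 70, 66, 70, 2, 16]
  [-∞, ∞, 66, 80, 2, 5]
  [67, 67, ∞, 83, 5, 36]
  [52, 91, 79, ∞, 46, 16]
  [5, 85, 66, 97, ∞, 76]
  [40, 65, 65, 65, 3, ∞]
D(3):
  [∞, 70, 66, 70, 5, 36]
  [66, ∞, 66, 80, 5, 36]
  [67, 67, ∞, 83, 5, 36]
  [67, 91, 79, ∞, 46, 36]
  [66, 85, 66, 97, ∞, 76]
  [65, 65, 65, 65, 5, ∞]
D(4):
  [∞, 70, 70, 70, 46, 36]
  [67, ∞, 79, 80, 46, 36]
  [67, 83, ∞, 83, 46, 36]
  [67, 91, 79, ∞, 46, 36]
  [67, 91, 79, 97, ∞, 76]
  [65, 65, 65, 65, 46, ∞]
D(5):
  [∞, 70, 70, 70, 46, 46]
  [67, ∞, 79, 80, 46, 46]
  [67, 83, ∞, 83, 46, 46]
  [67, 91, 79, ∞, 46, 46]
  [67, 91, 79, 97, ∞, 76]
  [65, 65, 65, 65, 46, ∞]
D(6):
  [∞, 70, 70, 70, 46, 46]
  [67, ∞, 79, 80, 46, 46]
  [67, 83, ∞, 83, 46, 46]
  [67, 91, 79, ∞, 46, 46]
  [67, 91, 79, 97, ∞, 76]
  [65, 65, 65, 65, 46, ∞]
Answer: A*[5][1] = 67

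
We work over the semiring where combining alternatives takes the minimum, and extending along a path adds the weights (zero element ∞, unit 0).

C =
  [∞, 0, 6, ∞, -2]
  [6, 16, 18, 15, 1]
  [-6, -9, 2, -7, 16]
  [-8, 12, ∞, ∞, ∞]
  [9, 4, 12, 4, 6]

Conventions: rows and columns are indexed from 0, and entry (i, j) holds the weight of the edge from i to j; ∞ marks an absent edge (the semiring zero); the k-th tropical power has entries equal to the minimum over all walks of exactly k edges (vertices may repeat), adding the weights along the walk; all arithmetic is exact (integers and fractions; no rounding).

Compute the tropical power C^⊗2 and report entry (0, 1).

C^⊗2:
  [0, -3, 8, -1, 1]
  [7, 5, 12, 5, 4]
  [-15, -7, 0, -5, -8]
  [18, -8, -2, 27, -10]
  [-4, 3, 14, 5, 5]
Key observation: the optimum is the walk 0->2->1, with weight 6 + (-9) = -3.
Optimal value attained by: walk 0->2->1.
Answer: (C^⊗2)[0][1] = -3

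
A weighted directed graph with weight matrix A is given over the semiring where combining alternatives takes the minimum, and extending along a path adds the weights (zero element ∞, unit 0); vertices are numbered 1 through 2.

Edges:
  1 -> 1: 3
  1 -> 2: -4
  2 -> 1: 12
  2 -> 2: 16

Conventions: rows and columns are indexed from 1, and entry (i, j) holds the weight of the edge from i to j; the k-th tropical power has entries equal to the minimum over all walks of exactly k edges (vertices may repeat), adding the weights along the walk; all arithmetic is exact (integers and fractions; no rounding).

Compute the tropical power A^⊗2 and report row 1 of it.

A^⊗2:
  [6, -1]
  [15, 8]
Answer: row 1 of A^⊗2 = [6, -1]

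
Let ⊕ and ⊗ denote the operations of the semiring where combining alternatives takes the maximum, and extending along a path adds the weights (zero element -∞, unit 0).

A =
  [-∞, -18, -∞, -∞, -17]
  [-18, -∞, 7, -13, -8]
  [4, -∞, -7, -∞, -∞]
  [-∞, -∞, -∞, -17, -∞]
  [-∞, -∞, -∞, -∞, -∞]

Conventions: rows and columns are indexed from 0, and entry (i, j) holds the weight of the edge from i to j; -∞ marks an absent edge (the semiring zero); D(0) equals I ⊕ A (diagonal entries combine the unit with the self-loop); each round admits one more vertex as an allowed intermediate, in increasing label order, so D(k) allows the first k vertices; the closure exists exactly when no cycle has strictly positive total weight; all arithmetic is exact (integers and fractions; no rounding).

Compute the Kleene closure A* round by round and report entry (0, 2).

D(0):
  [0, -18, -∞, -∞, -17]
  [-18, 0, 7, -13, -8]
  [4, -∞, 0, -∞, -∞]
  [-∞, -∞, -∞, 0, -∞]
  [-∞, -∞, -∞, -∞, 0]
D(1):
  [0, -18, -∞, -∞, -17]
  [-18, 0, 7, -13, -8]
  [4, -14, 0, -∞, -13]
  [-∞, -∞, -∞, 0, -∞]
  [-∞, -∞, -∞, -∞, 0]
D(2):
  [0, -18, -11, -31, -17]
  [-18, 0, 7, -13, -8]
  [4, -14, 0, -27, -13]
  [-∞, -∞, -∞, 0, -∞]
  [-∞, -∞, -∞, -∞, 0]
D(3):
  [0, -18, -11, -31, -17]
  [11, 0, 7, -13, -6]
  [4, -14, 0, -27, -13]
  [-∞, -∞, -∞, 0, -∞]
  [-∞, -∞, -∞, -∞, 0]
D(4):
  [0, -18, -11, -31, -17]
  [11, 0, 7, -13, -6]
  [4, -14, 0, -27, -13]
  [-∞, -∞, -∞, 0, -∞]
  [-∞, -∞, -∞, -∞, 0]
D(5):
  [0, -18, -11, -31, -17]
  [11, 0, 7, -13, -6]
  [4, -14, 0, -27, -13]
  [-∞, -∞, -∞, 0, -∞]
  [-∞, -∞, -∞, -∞, 0]
Answer: A*[0][2] = -11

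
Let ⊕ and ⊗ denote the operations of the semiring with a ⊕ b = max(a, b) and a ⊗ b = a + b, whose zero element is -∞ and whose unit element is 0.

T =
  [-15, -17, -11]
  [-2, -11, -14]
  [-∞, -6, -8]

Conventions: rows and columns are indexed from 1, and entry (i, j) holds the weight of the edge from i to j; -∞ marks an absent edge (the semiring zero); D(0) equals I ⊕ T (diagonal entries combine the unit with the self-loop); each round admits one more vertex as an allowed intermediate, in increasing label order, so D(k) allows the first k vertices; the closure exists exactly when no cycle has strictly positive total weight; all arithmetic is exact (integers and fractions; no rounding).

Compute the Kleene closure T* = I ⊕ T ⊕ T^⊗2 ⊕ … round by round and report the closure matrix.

D(0):
  [0, -17, -11]
  [-2, 0, -14]
  [-∞, -6, 0]
D(1):
  [0, -17, -11]
  [-2, 0, -13]
  [-∞, -6, 0]
D(2):
  [0, -17, -11]
  [-2, 0, -13]
  [-8, -6, 0]
D(3):
  [0, -17, -11]
  [-2, 0, -13]
  [-8, -6, 0]
Answer: T* = [[0, -17, -11], [-2, 0, -13], [-8, -6, 0]]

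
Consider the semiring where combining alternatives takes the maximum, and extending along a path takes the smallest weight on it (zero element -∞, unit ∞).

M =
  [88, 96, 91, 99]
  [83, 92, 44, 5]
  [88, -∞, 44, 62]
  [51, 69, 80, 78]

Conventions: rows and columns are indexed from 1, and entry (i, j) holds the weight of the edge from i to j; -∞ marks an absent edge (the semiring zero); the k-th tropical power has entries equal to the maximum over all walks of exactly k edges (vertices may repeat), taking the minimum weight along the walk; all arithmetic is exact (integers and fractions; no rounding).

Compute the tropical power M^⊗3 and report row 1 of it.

M^⊗2:
  [88, 92, 88, 88]
  [83, 92, 83, 83]
  [88, 88, 88, 88]
  [80, 69, 78, 78]
M^⊗3:
  [88, 92, 88, 88]
  [83, 92, 83, 83]
  [88, 88, 88, 88]
  [80, 80, 80, 80]
Answer: row 1 of M^⊗3 = [88, 92, 88, 88]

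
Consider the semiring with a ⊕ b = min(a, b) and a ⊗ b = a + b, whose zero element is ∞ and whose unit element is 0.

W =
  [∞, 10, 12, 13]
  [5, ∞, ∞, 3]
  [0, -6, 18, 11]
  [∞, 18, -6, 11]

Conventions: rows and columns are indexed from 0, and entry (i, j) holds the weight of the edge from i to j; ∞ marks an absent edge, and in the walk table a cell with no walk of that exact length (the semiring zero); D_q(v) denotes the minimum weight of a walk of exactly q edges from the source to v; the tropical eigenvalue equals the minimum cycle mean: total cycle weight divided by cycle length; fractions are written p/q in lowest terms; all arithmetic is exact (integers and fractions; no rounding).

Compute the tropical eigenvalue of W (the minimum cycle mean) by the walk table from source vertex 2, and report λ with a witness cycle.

q=0: [∞, ∞, 0, ∞]
q=1: [0, -6, 18, 11]
q=2: [-1, 10, 5, -3]
q=3: [5, -1, -9, 8]
q=4: [-9, -15, 2, 2]
Optimal cycle mean attained by: cycle 1->3->2->1, total 3 + (-6) + (-6), length 3.
Answer: λ = -3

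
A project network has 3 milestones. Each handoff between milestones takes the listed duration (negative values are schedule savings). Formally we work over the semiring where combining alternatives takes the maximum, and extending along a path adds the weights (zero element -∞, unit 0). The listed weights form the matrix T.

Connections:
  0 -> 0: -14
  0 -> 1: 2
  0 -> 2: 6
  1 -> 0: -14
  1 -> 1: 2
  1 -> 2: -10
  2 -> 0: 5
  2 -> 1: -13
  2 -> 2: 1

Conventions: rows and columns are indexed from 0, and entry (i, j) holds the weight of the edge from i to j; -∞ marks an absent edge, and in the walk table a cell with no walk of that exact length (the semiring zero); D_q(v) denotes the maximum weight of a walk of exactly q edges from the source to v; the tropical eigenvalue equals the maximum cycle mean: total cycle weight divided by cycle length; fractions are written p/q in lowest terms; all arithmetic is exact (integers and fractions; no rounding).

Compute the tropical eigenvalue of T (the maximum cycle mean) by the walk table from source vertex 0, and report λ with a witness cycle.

q=0: [0, -∞, -∞]
q=1: [-14, 2, 6]
q=2: [11, 4, 7]
q=3: [12, 13, 17]
Optimal cycle mean attained by: cycle 0->2->0, total 6 + 5, length 2.
Answer: λ = 11/2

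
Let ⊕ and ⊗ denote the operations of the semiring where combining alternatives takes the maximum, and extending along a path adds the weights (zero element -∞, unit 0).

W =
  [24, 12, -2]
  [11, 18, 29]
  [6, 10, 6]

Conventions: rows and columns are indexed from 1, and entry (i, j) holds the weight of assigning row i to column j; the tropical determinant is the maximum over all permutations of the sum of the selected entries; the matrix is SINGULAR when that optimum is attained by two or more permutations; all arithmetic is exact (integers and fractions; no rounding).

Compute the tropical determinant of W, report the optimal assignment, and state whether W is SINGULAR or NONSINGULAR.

σ = (1, 2, 3): 24 + 18 + 6 = 48
σ = (1, 3, 2): 24 + 29 + 10 = 63
σ = (2, 1, 3): 12 + 11 + 6 = 29
σ = (2, 3, 1): 12 + 29 + 6 = 47
σ = (3, 1, 2): (-2) + 11 + 10 = 19
σ = (3, 2, 1): (-2) + 18 + 6 = 22
Optimal value attained by: σ = (1, 3, 2).
Answer: det⊕(W) = 63; verdict: NONSINGULAR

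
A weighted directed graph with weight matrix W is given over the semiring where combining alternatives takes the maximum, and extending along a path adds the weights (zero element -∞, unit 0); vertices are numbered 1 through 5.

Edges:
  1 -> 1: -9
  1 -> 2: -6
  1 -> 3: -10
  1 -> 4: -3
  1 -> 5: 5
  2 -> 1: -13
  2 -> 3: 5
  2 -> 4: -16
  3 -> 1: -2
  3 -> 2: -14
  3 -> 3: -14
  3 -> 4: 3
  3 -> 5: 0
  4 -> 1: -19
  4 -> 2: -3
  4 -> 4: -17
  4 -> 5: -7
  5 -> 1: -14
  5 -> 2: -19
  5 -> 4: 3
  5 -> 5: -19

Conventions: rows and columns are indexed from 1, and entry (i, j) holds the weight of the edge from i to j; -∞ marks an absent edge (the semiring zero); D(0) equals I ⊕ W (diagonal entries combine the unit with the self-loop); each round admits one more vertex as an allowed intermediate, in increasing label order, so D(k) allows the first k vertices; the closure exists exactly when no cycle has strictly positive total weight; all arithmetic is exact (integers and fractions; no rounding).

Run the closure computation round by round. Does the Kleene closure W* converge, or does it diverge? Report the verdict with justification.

D(0):
  [0, -6, -10, -3, 5]
  [-13, 0, 5, -16, -∞]
  [-2, -14, 0, 3, 0]
  [-19, -3, -∞, 0, -7]
  [-14, -19, -∞, 3, 0]
D(1):
  [0, -6, -10, -3, 5]
  [-13, 0, 5, -16, -8]
  [-2, -8, 0, 3, 3]
  [-19, -3, -29, 0, -7]
  [-14, -19, -24, 3, 0]
D(2):
  [0, -6, -1, -3, 5]
  [-13, 0, 5, -16, -8]
  [-2, -8, 0, 3, 3]
  [-16, -3, 2, 0, -7]
  [-14, -19, -14, 3, 0]
Detection: at round 3, diagonal entry (4, 4) turns strictly positive.
Key observation: the cycle 4->2->3->4 has total weight (-3) + 5 + 3, which is strictly positive.
Answer: DIVERGES — positive cycle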